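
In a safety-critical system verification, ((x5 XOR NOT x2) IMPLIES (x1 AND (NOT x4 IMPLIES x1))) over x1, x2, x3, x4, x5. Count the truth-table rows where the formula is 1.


Formula: ((x5 XOR NOT x2) IMPLIES (x1 AND (NOT x4 IMPLIES x1))) over 5 vars (32 rows)
Evaluate each row (x1, x2, x3, x4, x5 as bits, MSB first):
  row 0 [00000]: ((0 XOR NOT 0) IMPLIES (0 AND (NOT 0 IMPLIES 0))) -> 0
  row 1 [00001]: ((1 XOR NOT 0) IMPLIES (0 AND (NOT 0 IMPLIES 0))) -> 1
  row 2 [00010]: ((0 XOR NOT 0) IMPLIES (0 AND (NOT 1 IMPLIES 0))) -> 0
  row 3 [00011]: ((1 XOR NOT 0) IMPLIES (0 AND (NOT 1 IMPLIES 0))) -> 1
  row 4 [00100]: ((0 XOR NOT 0) IMPLIES (0 AND (NOT 0 IMPLIES 0))) -> 0
  row 5 [00101]: ((1 XOR NOT 0) IMPLIES (0 AND (NOT 0 IMPLIES 0))) -> 1
  row 6 [00110]: ((0 XOR NOT 0) IMPLIES (0 AND (NOT 1 IMPLIES 0))) -> 0
  row 7 [00111]: ((1 XOR NOT 0) IMPLIES (0 AND (NOT 1 IMPLIES 0))) -> 1
  row 8 [01000]: ((0 XOR NOT 1) IMPLIES (0 AND (NOT 0 IMPLIES 0))) -> 1
  row 9 [01001]: ((1 XOR NOT 1) IMPLIES (0 AND (NOT 0 IMPLIES 0))) -> 0
  row 10 [01010]: ((0 XOR NOT 1) IMPLIES (0 AND (NOT 1 IMPLIES 0))) -> 1
  row 11 [01011]: ((1 XOR NOT 1) IMPLIES (0 AND (NOT 1 IMPLIES 0))) -> 0
  row 12 [01100]: ((0 XOR NOT 1) IMPLIES (0 AND (NOT 0 IMPLIES 0))) -> 1
  row 13 [01101]: ((1 XOR NOT 1) IMPLIES (0 AND (NOT 0 IMPLIES 0))) -> 0
  row 14 [01110]: ((0 XOR NOT 1) IMPLIES (0 AND (NOT 1 IMPLIES 0))) -> 1
  row 15 [01111]: ((1 XOR NOT 1) IMPLIES (0 AND (NOT 1 IMPLIES 0))) -> 0
  row 16 [10000]: ((0 XOR NOT 0) IMPLIES (1 AND (NOT 0 IMPLIES 1))) -> 1
  row 17 [10001]: ((1 XOR NOT 0) IMPLIES (1 AND (NOT 0 IMPLIES 1))) -> 1
  row 18 [10010]: ((0 XOR NOT 0) IMPLIES (1 AND (NOT 1 IMPLIES 1))) -> 1
  row 19 [10011]: ((1 XOR NOT 0) IMPLIES (1 AND (NOT 1 IMPLIES 1))) -> 1
  row 20 [10100]: ((0 XOR NOT 0) IMPLIES (1 AND (NOT 0 IMPLIES 1))) -> 1
  row 21 [10101]: ((1 XOR NOT 0) IMPLIES (1 AND (NOT 0 IMPLIES 1))) -> 1
  row 22 [10110]: ((0 XOR NOT 0) IMPLIES (1 AND (NOT 1 IMPLIES 1))) -> 1
  row 23 [10111]: ((1 XOR NOT 0) IMPLIES (1 AND (NOT 1 IMPLIES 1))) -> 1
  row 24 [11000]: ((0 XOR NOT 1) IMPLIES (1 AND (NOT 0 IMPLIES 1))) -> 1
  row 25 [11001]: ((1 XOR NOT 1) IMPLIES (1 AND (NOT 0 IMPLIES 1))) -> 1
  row 26 [11010]: ((0 XOR NOT 1) IMPLIES (1 AND (NOT 1 IMPLIES 1))) -> 1
  row 27 [11011]: ((1 XOR NOT 1) IMPLIES (1 AND (NOT 1 IMPLIES 1))) -> 1
  row 28 [11100]: ((0 XOR NOT 1) IMPLIES (1 AND (NOT 0 IMPLIES 1))) -> 1
  row 29 [11101]: ((1 XOR NOT 1) IMPLIES (1 AND (NOT 0 IMPLIES 1))) -> 1
  row 30 [11110]: ((0 XOR NOT 1) IMPLIES (1 AND (NOT 1 IMPLIES 1))) -> 1
  row 31 [11111]: ((1 XOR NOT 1) IMPLIES (1 AND (NOT 1 IMPLIES 1))) -> 1
Full result column, 8 rows per line (x1,x2 fixed per line; x3,x4,x5 runs 000..111 left to right):
  rows 0-7 [x1,x2=00]: 01010101  (ones: 4)
  rows 8-15 [x1,x2=01]: 10101010  (ones: 4)
  rows 16-23 [x1,x2=10]: 11111111  (ones: 8)
  rows 24-31 [x1,x2=11]: 11111111  (ones: 8)
Count of 1-rows = 4+4+8+8 = 24

24


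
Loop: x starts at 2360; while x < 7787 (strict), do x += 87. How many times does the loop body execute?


Step 1: x goes from 2360 toward 7787 by 87; the body runs while x<7787, so iterations = ceil((bound-start)/step)
Step 2: Distance=5427
Step 3: ceil(5427/87)=63

63


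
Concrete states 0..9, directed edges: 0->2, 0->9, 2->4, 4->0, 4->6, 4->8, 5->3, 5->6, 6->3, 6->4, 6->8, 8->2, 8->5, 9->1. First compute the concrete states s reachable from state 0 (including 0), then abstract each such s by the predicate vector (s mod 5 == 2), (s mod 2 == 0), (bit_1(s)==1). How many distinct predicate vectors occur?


BFS from 0:
Concrete reachable: {0, 1, 2, 3, 4, 5, 6, 8, 9}
Abstract via predicates (s mod 5 == 2), (s mod 2 == 0), (bit_1(s)==1):
  (0,0,0) <- {1, 5, 9}
  (0,0,1) <- {3}
  (0,1,0) <- {0, 4, 8}
  (0,1,1) <- {6}
  (1,1,1) <- {2}
Distinct abstract states = 5

5


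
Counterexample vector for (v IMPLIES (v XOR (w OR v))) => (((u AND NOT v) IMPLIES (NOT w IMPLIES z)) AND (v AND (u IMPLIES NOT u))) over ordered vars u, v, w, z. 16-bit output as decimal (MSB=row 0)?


F1 = (v IMPLIES (v XOR (w OR v)))
F2 = (((u AND NOT v) IMPLIES (NOT w IMPLIES z)) AND (v AND (u IMPLIES NOT u)))
Counterexample to F1=>F2 is where F1=1 and F2=0.
Evaluate each row (bits = u,v,w,z, MSB first):
  row 0 [0000]: F1=1 F2=0 -> F1&~F2 -> 1
  row 1 [0001]: F1=1 F2=0 -> F1&~F2 -> 1
  row 2 [0010]: F1=1 F2=0 -> F1&~F2 -> 1
  row 3 [0011]: F1=1 F2=0 -> F1&~F2 -> 1
  row 4 [0100]: F1=0 F2=1 -> F1&~F2 -> 0
  row 5 [0101]: F1=0 F2=1 -> F1&~F2 -> 0
  row 6 [0110]: F1=0 F2=1 -> F1&~F2 -> 0
  row 7 [0111]: F1=0 F2=1 -> F1&~F2 -> 0
  row 8 [1000]: F1=1 F2=0 -> F1&~F2 -> 1
  row 9 [1001]: F1=1 F2=0 -> F1&~F2 -> 1
  row 10 [1010]: F1=1 F2=0 -> F1&~F2 -> 1
  row 11 [1011]: F1=1 F2=0 -> F1&~F2 -> 1
  row 12 [1100]: F1=0 F2=0 -> F1&~F2 -> 0
  row 13 [1101]: F1=0 F2=0 -> F1&~F2 -> 0
  row 14 [1110]: F1=0 F2=0 -> F1&~F2 -> 0
  row 15 [1111]: F1=0 F2=0 -> F1&~F2 -> 0
Full result column, 4 rows per line (u,v fixed per line; w,z runs 00..11 left to right):
  rows 0-3 [u,v=00]: 1111  = hex F
  rows 4-7 [u,v=01]: 0000  = hex 0
  rows 8-11 [u,v=10]: 1111  = hex F
  rows 12-15 [u,v=11]: 0000  = hex 0
Counterexample vector (row 0 .. row 15) = 1111000011110000
Output column grouped in 4s = 1111 0000 1111 0000 = 0xF0F0
Convert to decimal digit by digit (value = value*16 + digit):
  F -> 15
  15*16 + 0 = 240
  240*16 + 15 (F) = 3855
  3855*16 + 0 = 61680
Decimal = 61680

61680


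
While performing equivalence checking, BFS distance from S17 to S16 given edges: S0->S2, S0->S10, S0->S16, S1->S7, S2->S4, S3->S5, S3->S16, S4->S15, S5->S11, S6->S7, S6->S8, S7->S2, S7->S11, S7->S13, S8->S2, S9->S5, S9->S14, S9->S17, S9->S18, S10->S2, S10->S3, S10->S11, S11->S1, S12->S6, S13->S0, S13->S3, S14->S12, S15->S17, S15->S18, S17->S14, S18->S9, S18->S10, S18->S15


BFS layer-by-layer from S17:
  dist 0: {S17}
  dist 1: {S14}
  dist 2: {S12}
  dist 3: {S6}
  dist 4: {S7, S8}
  dist 5: {S2, S11, S13}
  dist 6: {S0, S1, S3, S4}
  dist 7: {S5, S10, S15, S16}
  -> S16 reached at distance 7
Shortest path length = 7

7


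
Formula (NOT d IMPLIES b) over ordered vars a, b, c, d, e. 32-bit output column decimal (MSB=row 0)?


Formula: (NOT d IMPLIES b) over a, b, c, d, e (32 rows)
Evaluate each row (bits = a,b,c,d,e, MSB first):
  row 0 [00000]: (NOT 0 IMPLIES 0) -> 0
  row 1 [00001]: (NOT 0 IMPLIES 0) -> 0
  row 2 [00010]: (NOT 1 IMPLIES 0) -> 1
  row 3 [00011]: (NOT 1 IMPLIES 0) -> 1
  row 4 [00100]: (NOT 0 IMPLIES 0) -> 0
  row 5 [00101]: (NOT 0 IMPLIES 0) -> 0
  row 6 [00110]: (NOT 1 IMPLIES 0) -> 1
  row 7 [00111]: (NOT 1 IMPLIES 0) -> 1
  row 8 [01000]: (NOT 0 IMPLIES 1) -> 1
  row 9 [01001]: (NOT 0 IMPLIES 1) -> 1
  row 10 [01010]: (NOT 1 IMPLIES 1) -> 1
  row 11 [01011]: (NOT 1 IMPLIES 1) -> 1
  row 12 [01100]: (NOT 0 IMPLIES 1) -> 1
  row 13 [01101]: (NOT 0 IMPLIES 1) -> 1
  row 14 [01110]: (NOT 1 IMPLIES 1) -> 1
  row 15 [01111]: (NOT 1 IMPLIES 1) -> 1
  row 16 [10000]: (NOT 0 IMPLIES 0) -> 0
  row 17 [10001]: (NOT 0 IMPLIES 0) -> 0
  row 18 [10010]: (NOT 1 IMPLIES 0) -> 1
  row 19 [10011]: (NOT 1 IMPLIES 0) -> 1
  row 20 [10100]: (NOT 0 IMPLIES 0) -> 0
  row 21 [10101]: (NOT 0 IMPLIES 0) -> 0
  row 22 [10110]: (NOT 1 IMPLIES 0) -> 1
  row 23 [10111]: (NOT 1 IMPLIES 0) -> 1
  row 24 [11000]: (NOT 0 IMPLIES 1) -> 1
  row 25 [11001]: (NOT 0 IMPLIES 1) -> 1
  row 26 [11010]: (NOT 1 IMPLIES 1) -> 1
  row 27 [11011]: (NOT 1 IMPLIES 1) -> 1
  row 28 [11100]: (NOT 0 IMPLIES 1) -> 1
  row 29 [11101]: (NOT 0 IMPLIES 1) -> 1
  row 30 [11110]: (NOT 1 IMPLIES 1) -> 1
  row 31 [11111]: (NOT 1 IMPLIES 1) -> 1
Full result column, 4 rows per line (a,b,c fixed per line; d,e runs 00..11 left to right):
  rows 0-3 [a,b,c=000]: 0011  = hex 3
  rows 4-7 [a,b,c=001]: 0011  = hex 3
  rows 8-11 [a,b,c=010]: 1111  = hex F
  rows 12-15 [a,b,c=011]: 1111  = hex F
  rows 16-19 [a,b,c=100]: 0011  = hex 3
  rows 20-23 [a,b,c=101]: 0011  = hex 3
  rows 24-27 [a,b,c=110]: 1111  = hex F
  rows 28-31 [a,b,c=111]: 1111  = hex F
Output column (row 0 .. row 31) = 00110011111111110011001111111111
Output column grouped in 4s = 0011 0011 1111 1111 0011 0011 1111 1111 = 0x33FF33FF
Convert to decimal digit by digit (value = value*16 + digit):
  3 -> 3
  3*16 + 3 = 51
  51*16 + 15 (F) = 831
  831*16 + 15 (F) = 13311
  13311*16 + 3 = 212979
  212979*16 + 3 = 3407667
  3407667*16 + 15 (F) = 54522687
  54522687*16 + 15 (F) = 872363007
Decimal = 872363007

872363007


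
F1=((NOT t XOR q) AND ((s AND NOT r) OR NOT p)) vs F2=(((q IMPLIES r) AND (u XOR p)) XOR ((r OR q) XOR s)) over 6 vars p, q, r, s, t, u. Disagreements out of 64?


F1 = ((NOT t XOR q) AND ((s AND NOT r) OR NOT p))
F2 = (((q IMPLIES r) AND (u XOR p)) XOR ((r OR q) XOR s))
Evaluate both on each of 64 rows (bits = p,q,r,s,t,u):
  row 0 [000000]: F1=1 F2=0 (differ) -> 1
  row 1 [000001]: F1=1 F2=1 -> 0
  row 2 [000010]: F1=0 F2=0 -> 0
  row 3 [000011]: F1=0 F2=1 (differ) -> 1
  row 4 [000100]: F1=1 F2=1 -> 0
  (every remaining row is evaluated the same way; all 64 results are listed next)
Full result column, 8 rows per line (p,q,r fixed per line; s,t,u runs 000..111 left to right):
  rows 0-7 [p,q,r=000]: 10010110  (ones: 4)
  rows 8-15 [p,q,r=001]: 01101001  (ones: 4)
  rows 16-23 [p,q,r=010]: 11000011  (ones: 4)
  rows 24-31 [p,q,r=011]: 10010110  (ones: 4)
  rows 32-39 [p,q,r=100]: 10101001  (ones: 4)
  rows 40-47 [p,q,r=101]: 01011010  (ones: 4)
  rows 48-55 [p,q,r=110]: 11110011  (ones: 6)
  rows 56-63 [p,q,r=111]: 01011010  (ones: 4)
Disagreements = 4+4+4+4+4+4+6+4 = 34

34


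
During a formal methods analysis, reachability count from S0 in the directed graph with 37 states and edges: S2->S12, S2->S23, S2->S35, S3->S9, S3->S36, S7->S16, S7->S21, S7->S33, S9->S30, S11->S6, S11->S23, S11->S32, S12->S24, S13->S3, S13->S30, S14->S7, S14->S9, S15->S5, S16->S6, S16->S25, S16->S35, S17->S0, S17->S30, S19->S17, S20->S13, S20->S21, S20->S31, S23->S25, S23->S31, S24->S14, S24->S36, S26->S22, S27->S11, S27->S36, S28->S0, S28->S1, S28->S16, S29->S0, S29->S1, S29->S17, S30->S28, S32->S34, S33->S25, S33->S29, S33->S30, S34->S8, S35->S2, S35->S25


BFS from S0:
  layer 0: {S0}
Reachable set: {S0}
Count = 1

1


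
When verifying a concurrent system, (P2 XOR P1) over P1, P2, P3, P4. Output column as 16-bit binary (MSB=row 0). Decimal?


Formula: (P2 XOR P1) over P1, P2, P3, P4 (16 rows)
Evaluate each row (bits = P1,P2,P3,P4, MSB first):
  row 0 [0000]: (0 XOR 0) -> 0
  row 1 [0001]: (0 XOR 0) -> 0
  row 2 [0010]: (0 XOR 0) -> 0
  row 3 [0011]: (0 XOR 0) -> 0
  row 4 [0100]: (1 XOR 0) -> 1
  row 5 [0101]: (1 XOR 0) -> 1
  row 6 [0110]: (1 XOR 0) -> 1
  row 7 [0111]: (1 XOR 0) -> 1
  row 8 [1000]: (0 XOR 1) -> 1
  row 9 [1001]: (0 XOR 1) -> 1
  row 10 [1010]: (0 XOR 1) -> 1
  row 11 [1011]: (0 XOR 1) -> 1
  row 12 [1100]: (1 XOR 1) -> 0
  row 13 [1101]: (1 XOR 1) -> 0
  row 14 [1110]: (1 XOR 1) -> 0
  row 15 [1111]: (1 XOR 1) -> 0
Full result column, 4 rows per line (P1,P2 fixed per line; P3,P4 runs 00..11 left to right):
  rows 0-3 [P1,P2=00]: 0000  = hex 0
  rows 4-7 [P1,P2=01]: 1111  = hex F
  rows 8-11 [P1,P2=10]: 1111  = hex F
  rows 12-15 [P1,P2=11]: 0000  = hex 0
Output column (row 0 .. row 15) = 0000111111110000
Output column grouped in 4s = 0000 1111 1111 0000 = 0x0FF0
Convert to decimal digit by digit (value = value*16 + digit):
  0 -> 0
  0*16 + 15 (F) = 15
  15*16 + 15 (F) = 255
  255*16 + 0 = 4080
Decimal = 4080

4080


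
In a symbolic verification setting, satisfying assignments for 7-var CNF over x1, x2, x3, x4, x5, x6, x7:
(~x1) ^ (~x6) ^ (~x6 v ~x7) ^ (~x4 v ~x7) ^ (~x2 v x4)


CNF with 5 clauses over 7 vars (128 assignments).
An assignment satisfies CNF iff every clause has >=1 true literal.
Check each row (bits = x1,x2,x3,x4,x5,x6,x7; clause T/F shown):
  row 0 [0000000]: clauses=TTTTT -> 1
  row 1 [0000001]: clauses=TTTTT -> 1
  row 2 [0000010]: clauses=TFTTT -> 0
  row 3 [0000011]: clauses=TFFTT -> 0
  row 4 [0000100]: clauses=TTTTT -> 1
  (every remaining row is evaluated the same way; all 128 results are listed next)
Full result column, 8 rows per line (x1,x2,x3,x4 fixed per line; x5,x6,x7 runs 000..111 left to right):
  rows 0-7 [x1,x2,x3,x4=0000]: 11001100  (ones: 4)
  rows 8-15 [x1,x2,x3,x4=0001]: 10001000  (ones: 2)
  rows 16-23 [x1,x2,x3,x4=0010]: 11001100  (ones: 4)
  rows 24-31 [x1,x2,x3,x4=0011]: 10001000  (ones: 2)
  rows 32-39 [x1,x2,x3,x4=0100]: 00000000  (ones: 0)
  rows 40-47 [x1,x2,x3,x4=0101]: 10001000  (ones: 2)
  rows 48-55 [x1,x2,x3,x4=0110]: 00000000  (ones: 0)
  rows 56-63 [x1,x2,x3,x4=0111]: 10001000  (ones: 2)
  rows 64-71 [x1,x2,x3,x4=1000]: 00000000  (ones: 0)
  rows 72-79 [x1,x2,x3,x4=1001]: 00000000  (ones: 0)
  rows 80-87 [x1,x2,x3,x4=1010]: 00000000  (ones: 0)
  rows 88-95 [x1,x2,x3,x4=1011]: 00000000  (ones: 0)
  rows 96-103 [x1,x2,x3,x4=1100]: 00000000  (ones: 0)
  rows 104-111 [x1,x2,x3,x4=1101]: 00000000  (ones: 0)
  rows 112-119 [x1,x2,x3,x4=1110]: 00000000  (ones: 0)
  rows 120-127 [x1,x2,x3,x4=1111]: 00000000  (ones: 0)
Satisfying assignments = 4+2+4+2+0+2+0+2+0+0+0+0+0+0+0+0 = 16

16


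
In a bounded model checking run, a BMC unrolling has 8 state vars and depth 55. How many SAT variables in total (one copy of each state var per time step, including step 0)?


BMC unrolls to depth k, creating one copy of each state var for steps 0..k.
Step count = 55 + 1 = 56 (steps 0 through 55)
Vars per step = 8
Total = 8 * 56 = 448

448


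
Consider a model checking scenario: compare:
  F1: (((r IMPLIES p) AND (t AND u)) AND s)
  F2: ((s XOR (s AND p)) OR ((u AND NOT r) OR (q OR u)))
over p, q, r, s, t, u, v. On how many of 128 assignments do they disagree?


F1 = (((r IMPLIES p) AND (t AND u)) AND s)
F2 = ((s XOR (s AND p)) OR ((u AND NOT r) OR (q OR u)))
Evaluate both on each of 128 rows (bits = p,q,r,s,t,u,v):
  row 0 [0000000]: F1=0 F2=0 -> 0
  row 1 [0000001]: F1=0 F2=0 -> 0
  row 2 [0000010]: F1=0 F2=1 (differ) -> 1
  row 3 [0000011]: F1=0 F2=1 (differ) -> 1
  row 4 [0000100]: F1=0 F2=0 -> 0
  (every remaining row is evaluated the same way; all 128 results are listed next)
Full result column, 8 rows per line (p,q,r,s fixed per line; t,u,v runs 000..111 left to right):
  rows 0-7 [p,q,r,s=0000]: 00110011  (ones: 4)
  rows 8-15 [p,q,r,s=0001]: 11111100  (ones: 6)
  rows 16-23 [p,q,r,s=0010]: 00110011  (ones: 4)
  rows 24-31 [p,q,r,s=0011]: 11111111  (ones: 8)
  rows 32-39 [p,q,r,s=0100]: 11111111  (ones: 8)
  rows 40-47 [p,q,r,s=0101]: 11111100  (ones: 6)
  rows 48-55 [p,q,r,s=0110]: 11111111  (ones: 8)
  rows 56-63 [p,q,r,s=0111]: 11111111  (ones: 8)
  rows 64-71 [p,q,r,s=1000]: 00110011  (ones: 4)
  rows 72-79 [p,q,r,s=1001]: 00110000  (ones: 2)
  rows 80-87 [p,q,r,s=1010]: 00110011  (ones: 4)
  rows 88-95 [p,q,r,s=1011]: 00110000  (ones: 2)
  rows 96-103 [p,q,r,s=1100]: 11111111  (ones: 8)
  rows 104-111 [p,q,r,s=1101]: 11111100  (ones: 6)
  rows 112-119 [p,q,r,s=1110]: 11111111  (ones: 8)
  rows 120-127 [p,q,r,s=1111]: 11111100  (ones: 6)
Disagreements = 4+6+4+8+8+6+8+8+4+2+4+2+8+6+8+6 = 92

92


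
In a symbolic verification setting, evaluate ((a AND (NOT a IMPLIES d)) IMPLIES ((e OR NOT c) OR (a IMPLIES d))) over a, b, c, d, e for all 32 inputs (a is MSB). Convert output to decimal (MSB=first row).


Formula: ((a AND (NOT a IMPLIES d)) IMPLIES ((e OR NOT c) OR (a IMPLIES d))) over a, b, c, d, e (32 rows)
Evaluate each row (bits = a,b,c,d,e, MSB first):
  row 0 [00000]: ((0 AND (NOT 0 IMPLIES 0)) IMPLIES ((0 OR NOT 0) OR (0 IMPLIES 0))) -> 1
  row 1 [00001]: ((0 AND (NOT 0 IMPLIES 0)) IMPLIES ((1 OR NOT 0) OR (0 IMPLIES 0))) -> 1
  row 2 [00010]: ((0 AND (NOT 0 IMPLIES 1)) IMPLIES ((0 OR NOT 0) OR (0 IMPLIES 1))) -> 1
  row 3 [00011]: ((0 AND (NOT 0 IMPLIES 1)) IMPLIES ((1 OR NOT 0) OR (0 IMPLIES 1))) -> 1
  row 4 [00100]: ((0 AND (NOT 0 IMPLIES 0)) IMPLIES ((0 OR NOT 1) OR (0 IMPLIES 0))) -> 1
  row 5 [00101]: ((0 AND (NOT 0 IMPLIES 0)) IMPLIES ((1 OR NOT 1) OR (0 IMPLIES 0))) -> 1
  row 6 [00110]: ((0 AND (NOT 0 IMPLIES 1)) IMPLIES ((0 OR NOT 1) OR (0 IMPLIES 1))) -> 1
  row 7 [00111]: ((0 AND (NOT 0 IMPLIES 1)) IMPLIES ((1 OR NOT 1) OR (0 IMPLIES 1))) -> 1
  row 8 [01000]: ((0 AND (NOT 0 IMPLIES 0)) IMPLIES ((0 OR NOT 0) OR (0 IMPLIES 0))) -> 1
  row 9 [01001]: ((0 AND (NOT 0 IMPLIES 0)) IMPLIES ((1 OR NOT 0) OR (0 IMPLIES 0))) -> 1
  row 10 [01010]: ((0 AND (NOT 0 IMPLIES 1)) IMPLIES ((0 OR NOT 0) OR (0 IMPLIES 1))) -> 1
  row 11 [01011]: ((0 AND (NOT 0 IMPLIES 1)) IMPLIES ((1 OR NOT 0) OR (0 IMPLIES 1))) -> 1
  row 12 [01100]: ((0 AND (NOT 0 IMPLIES 0)) IMPLIES ((0 OR NOT 1) OR (0 IMPLIES 0))) -> 1
  row 13 [01101]: ((0 AND (NOT 0 IMPLIES 0)) IMPLIES ((1 OR NOT 1) OR (0 IMPLIES 0))) -> 1
  row 14 [01110]: ((0 AND (NOT 0 IMPLIES 1)) IMPLIES ((0 OR NOT 1) OR (0 IMPLIES 1))) -> 1
  row 15 [01111]: ((0 AND (NOT 0 IMPLIES 1)) IMPLIES ((1 OR NOT 1) OR (0 IMPLIES 1))) -> 1
  row 16 [10000]: ((1 AND (NOT 1 IMPLIES 0)) IMPLIES ((0 OR NOT 0) OR (1 IMPLIES 0))) -> 1
  row 17 [10001]: ((1 AND (NOT 1 IMPLIES 0)) IMPLIES ((1 OR NOT 0) OR (1 IMPLIES 0))) -> 1
  row 18 [10010]: ((1 AND (NOT 1 IMPLIES 1)) IMPLIES ((0 OR NOT 0) OR (1 IMPLIES 1))) -> 1
  row 19 [10011]: ((1 AND (NOT 1 IMPLIES 1)) IMPLIES ((1 OR NOT 0) OR (1 IMPLIES 1))) -> 1
  row 20 [10100]: ((1 AND (NOT 1 IMPLIES 0)) IMPLIES ((0 OR NOT 1) OR (1 IMPLIES 0))) -> 0
  row 21 [10101]: ((1 AND (NOT 1 IMPLIES 0)) IMPLIES ((1 OR NOT 1) OR (1 IMPLIES 0))) -> 1
  row 22 [10110]: ((1 AND (NOT 1 IMPLIES 1)) IMPLIES ((0 OR NOT 1) OR (1 IMPLIES 1))) -> 1
  row 23 [10111]: ((1 AND (NOT 1 IMPLIES 1)) IMPLIES ((1 OR NOT 1) OR (1 IMPLIES 1))) -> 1
  row 24 [11000]: ((1 AND (NOT 1 IMPLIES 0)) IMPLIES ((0 OR NOT 0) OR (1 IMPLIES 0))) -> 1
  row 25 [11001]: ((1 AND (NOT 1 IMPLIES 0)) IMPLIES ((1 OR NOT 0) OR (1 IMPLIES 0))) -> 1
  row 26 [11010]: ((1 AND (NOT 1 IMPLIES 1)) IMPLIES ((0 OR NOT 0) OR (1 IMPLIES 1))) -> 1
  row 27 [11011]: ((1 AND (NOT 1 IMPLIES 1)) IMPLIES ((1 OR NOT 0) OR (1 IMPLIES 1))) -> 1
  row 28 [11100]: ((1 AND (NOT 1 IMPLIES 0)) IMPLIES ((0 OR NOT 1) OR (1 IMPLIES 0))) -> 0
  row 29 [11101]: ((1 AND (NOT 1 IMPLIES 0)) IMPLIES ((1 OR NOT 1) OR (1 IMPLIES 0))) -> 1
  row 30 [11110]: ((1 AND (NOT 1 IMPLIES 1)) IMPLIES ((0 OR NOT 1) OR (1 IMPLIES 1))) -> 1
  row 31 [11111]: ((1 AND (NOT 1 IMPLIES 1)) IMPLIES ((1 OR NOT 1) OR (1 IMPLIES 1))) -> 1
Full result column, 4 rows per line (a,b,c fixed per line; d,e runs 00..11 left to right):
  rows 0-3 [a,b,c=000]: 1111  = hex F
  rows 4-7 [a,b,c=001]: 1111  = hex F
  rows 8-11 [a,b,c=010]: 1111  = hex F
  rows 12-15 [a,b,c=011]: 1111  = hex F
  rows 16-19 [a,b,c=100]: 1111  = hex F
  rows 20-23 [a,b,c=101]: 0111  = hex 7
  rows 24-27 [a,b,c=110]: 1111  = hex F
  rows 28-31 [a,b,c=111]: 0111  = hex 7
Output column (row 0 .. row 31) = 11111111111111111111011111110111
Output column grouped in 4s = 1111 1111 1111 1111 1111 0111 1111 0111 = 0xFFFFF7F7
Convert to decimal digit by digit (value = value*16 + digit):
  F -> 15
  15*16 + 15 (F) = 255
  255*16 + 15 (F) = 4095
  4095*16 + 15 (F) = 65535
  65535*16 + 15 (F) = 1048575
  1048575*16 + 7 = 16777207
  16777207*16 + 15 (F) = 268435327
  268435327*16 + 7 = 4294965239
Decimal = 4294965239

4294965239


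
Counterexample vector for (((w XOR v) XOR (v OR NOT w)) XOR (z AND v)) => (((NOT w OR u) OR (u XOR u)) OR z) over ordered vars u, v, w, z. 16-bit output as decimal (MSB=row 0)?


F1 = (((w XOR v) XOR (v OR NOT w)) XOR (z AND v))
F2 = (((NOT w OR u) OR (u XOR u)) OR z)
Counterexample to F1=>F2 is where F1=1 and F2=0.
Evaluate each row (bits = u,v,w,z, MSB first):
  row 0 [0000]: F1=1 F2=1 -> F1&~F2 -> 0
  row 1 [0001]: F1=1 F2=1 -> F1&~F2 -> 0
  row 2 [0010]: F1=1 F2=0 -> F1&~F2 -> 1
  row 3 [0011]: F1=1 F2=1 -> F1&~F2 -> 0
  row 4 [0100]: F1=0 F2=1 -> F1&~F2 -> 0
  row 5 [0101]: F1=1 F2=1 -> F1&~F2 -> 0
  row 6 [0110]: F1=1 F2=0 -> F1&~F2 -> 1
  row 7 [0111]: F1=0 F2=1 -> F1&~F2 -> 0
  row 8 [1000]: F1=1 F2=1 -> F1&~F2 -> 0
  row 9 [1001]: F1=1 F2=1 -> F1&~F2 -> 0
  row 10 [1010]: F1=1 F2=1 -> F1&~F2 -> 0
  row 11 [1011]: F1=1 F2=1 -> F1&~F2 -> 0
  row 12 [1100]: F1=0 F2=1 -> F1&~F2 -> 0
  row 13 [1101]: F1=1 F2=1 -> F1&~F2 -> 0
  row 14 [1110]: F1=1 F2=1 -> F1&~F2 -> 0
  row 15 [1111]: F1=0 F2=1 -> F1&~F2 -> 0
Full result column, 4 rows per line (u,v fixed per line; w,z runs 00..11 left to right):
  rows 0-3 [u,v=00]: 0010  = hex 2
  rows 4-7 [u,v=01]: 0010  = hex 2
  rows 8-11 [u,v=10]: 0000  = hex 0
  rows 12-15 [u,v=11]: 0000  = hex 0
Counterexample vector (row 0 .. row 15) = 0010001000000000
Output column grouped in 4s = 0010 0010 0000 0000 = 0x2200
Convert to decimal digit by digit (value = value*16 + digit):
  2 -> 2
  2*16 + 2 = 34
  34*16 + 0 = 544
  544*16 + 0 = 8704
Decimal = 8704

8704


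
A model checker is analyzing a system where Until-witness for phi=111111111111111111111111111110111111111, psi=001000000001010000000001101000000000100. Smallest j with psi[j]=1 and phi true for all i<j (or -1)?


(phi U psi) at 0: need smallest j with psi[j]=1 and phi[i]=1 for all i in [0,j).
Scan from step 0:
  step 0: phi=1, psi=0 -> continue
  step 1: phi=1, psi=0 -> continue
  step 2: psi=1 and phi held for [0,2) -> witness found
Witness step = 2

2


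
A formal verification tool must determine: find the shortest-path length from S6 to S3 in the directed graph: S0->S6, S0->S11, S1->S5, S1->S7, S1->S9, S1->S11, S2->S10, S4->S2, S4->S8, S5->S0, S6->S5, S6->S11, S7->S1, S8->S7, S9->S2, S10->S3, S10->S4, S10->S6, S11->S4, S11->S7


BFS layer-by-layer from S6:
  dist 0: {S6}
  dist 1: {S5, S11}
  dist 2: {S0, S4, S7}
  dist 3: {S1, S2, S8}
  dist 4: {S9, S10}
  dist 5: {S3}
  -> S3 reached at distance 5
Shortest path length = 5

5


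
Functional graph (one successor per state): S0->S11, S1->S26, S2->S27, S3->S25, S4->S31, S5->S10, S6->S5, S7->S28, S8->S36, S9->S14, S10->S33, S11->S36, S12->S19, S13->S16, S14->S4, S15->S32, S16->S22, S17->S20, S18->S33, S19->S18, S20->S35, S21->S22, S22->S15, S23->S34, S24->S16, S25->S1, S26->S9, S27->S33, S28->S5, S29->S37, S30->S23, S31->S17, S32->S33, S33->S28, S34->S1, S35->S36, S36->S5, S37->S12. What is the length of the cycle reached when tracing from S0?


Trace from S0 until a state repeats:
  S0 -> S11 -> S36 -> S5 -> S10 -> S33 -> S28 -> S5
S5 first seen at step 3, revisited at step 7.
Cycle length = 7 - 3 = 4

4


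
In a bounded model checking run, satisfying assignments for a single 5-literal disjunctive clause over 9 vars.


Step 1: Total=2^9=512
Step 2: Unsat when all 5 false: 2^4=16
Step 3: Sat=512-16=496

496


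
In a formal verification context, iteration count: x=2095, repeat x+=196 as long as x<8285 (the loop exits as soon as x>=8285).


Step 1: x goes from 2095 toward 8285 by 196; the body runs while x<8285, so iterations = ceil((bound-start)/step)
Step 2: Distance=6190
Step 3: ceil(6190/196)=32

32


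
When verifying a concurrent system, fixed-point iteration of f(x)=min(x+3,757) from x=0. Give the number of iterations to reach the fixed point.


Step 1: x=0, cap=757, increment=3
Step 2: x grows by 3 each step until capped at 757; fixed point is x=757
Step 3: iterations = ceil(757/3) = 253

253


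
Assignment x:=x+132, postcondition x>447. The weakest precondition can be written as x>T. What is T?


Formula: wp(x:=E, P) = P[E/x] (substitute E for x in postcondition)
Step 1: Postcondition: x>447
Step 2: Substitute x+132 for x: x+132>447
Step 3: Solve for x: x > 447-132 = 315

315


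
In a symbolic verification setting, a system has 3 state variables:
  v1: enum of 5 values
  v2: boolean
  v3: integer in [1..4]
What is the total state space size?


State space = product of domain sizes of all variables.
Domain sizes:
  v1 (enum of 5 values): 5
  v2 (boolean): 2
  v3 (integer in [1..4]): 4
Product = 5 * 2 * 4 = 40

40


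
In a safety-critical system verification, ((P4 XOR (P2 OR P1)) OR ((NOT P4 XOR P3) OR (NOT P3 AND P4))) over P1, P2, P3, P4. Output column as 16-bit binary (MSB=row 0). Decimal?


Formula: ((P4 XOR (P2 OR P1)) OR ((NOT P4 XOR P3) OR (NOT P3 AND P4))) over P1, P2, P3, P4 (16 rows)
Evaluate each row (bits = P1,P2,P3,P4, MSB first):
  row 0 [0000]: ((0 XOR (0 OR 0)) OR ((NOT 0 XOR 0) OR (NOT 0 AND 0))) -> 1
  row 1 [0001]: ((1 XOR (0 OR 0)) OR ((NOT 1 XOR 0) OR (NOT 0 AND 1))) -> 1
  row 2 [0010]: ((0 XOR (0 OR 0)) OR ((NOT 0 XOR 1) OR (NOT 1 AND 0))) -> 0
  row 3 [0011]: ((1 XOR (0 OR 0)) OR ((NOT 1 XOR 1) OR (NOT 1 AND 1))) -> 1
  row 4 [0100]: ((0 XOR (1 OR 0)) OR ((NOT 0 XOR 0) OR (NOT 0 AND 0))) -> 1
  row 5 [0101]: ((1 XOR (1 OR 0)) OR ((NOT 1 XOR 0) OR (NOT 0 AND 1))) -> 1
  row 6 [0110]: ((0 XOR (1 OR 0)) OR ((NOT 0 XOR 1) OR (NOT 1 AND 0))) -> 1
  row 7 [0111]: ((1 XOR (1 OR 0)) OR ((NOT 1 XOR 1) OR (NOT 1 AND 1))) -> 1
  row 8 [1000]: ((0 XOR (0 OR 1)) OR ((NOT 0 XOR 0) OR (NOT 0 AND 0))) -> 1
  row 9 [1001]: ((1 XOR (0 OR 1)) OR ((NOT 1 XOR 0) OR (NOT 0 AND 1))) -> 1
  row 10 [1010]: ((0 XOR (0 OR 1)) OR ((NOT 0 XOR 1) OR (NOT 1 AND 0))) -> 1
  row 11 [1011]: ((1 XOR (0 OR 1)) OR ((NOT 1 XOR 1) OR (NOT 1 AND 1))) -> 1
  row 12 [1100]: ((0 XOR (1 OR 1)) OR ((NOT 0 XOR 0) OR (NOT 0 AND 0))) -> 1
  row 13 [1101]: ((1 XOR (1 OR 1)) OR ((NOT 1 XOR 0) OR (NOT 0 AND 1))) -> 1
  row 14 [1110]: ((0 XOR (1 OR 1)) OR ((NOT 0 XOR 1) OR (NOT 1 AND 0))) -> 1
  row 15 [1111]: ((1 XOR (1 OR 1)) OR ((NOT 1 XOR 1) OR (NOT 1 AND 1))) -> 1
Full result column, 4 rows per line (P1,P2 fixed per line; P3,P4 runs 00..11 left to right):
  rows 0-3 [P1,P2=00]: 1101  = hex D
  rows 4-7 [P1,P2=01]: 1111  = hex F
  rows 8-11 [P1,P2=10]: 1111  = hex F
  rows 12-15 [P1,P2=11]: 1111  = hex F
Output column (row 0 .. row 15) = 1101111111111111
Output column grouped in 4s = 1101 1111 1111 1111 = 0xDFFF
Convert to decimal digit by digit (value = value*16 + digit):
  D -> 13
  13*16 + 15 (F) = 223
  223*16 + 15 (F) = 3583
  3583*16 + 15 (F) = 57343
Decimal = 57343

57343


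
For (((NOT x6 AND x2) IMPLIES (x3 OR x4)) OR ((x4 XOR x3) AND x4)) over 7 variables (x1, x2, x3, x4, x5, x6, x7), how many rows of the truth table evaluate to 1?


Formula: (((NOT x6 AND x2) IMPLIES (x3 OR x4)) OR ((x4 XOR x3) AND x4)) over 7 vars (128 rows)
Evaluate each row (x1, x2, x3, x4, x5, x6, x7 as bits, MSB first):
  row 0 [0000000]: (((NOT 0 AND 0) IMPLIES (0 OR 0)) OR ((0 XOR 0) AND 0)) -> 1
  row 1 [0000001]: (((NOT 0 AND 0) IMPLIES (0 OR 0)) OR ((0 XOR 0) AND 0)) -> 1
  row 2 [0000010]: (((NOT 1 AND 0) IMPLIES (0 OR 0)) OR ((0 XOR 0) AND 0)) -> 1
  row 3 [0000011]: (((NOT 1 AND 0) IMPLIES (0 OR 0)) OR ((0 XOR 0) AND 0)) -> 1
  row 4 [0000100]: (((NOT 0 AND 0) IMPLIES (0 OR 0)) OR ((0 XOR 0) AND 0)) -> 1
  (every remaining row is evaluated the same way; all 128 results are listed next)
Full result column, 8 rows per line (x1,x2,x3,x4 fixed per line; x5,x6,x7 runs 000..111 left to right):
  rows 0-7 [x1,x2,x3,x4=0000]: 11111111  (ones: 8)
  rows 8-15 [x1,x2,x3,x4=0001]: 11111111  (ones: 8)
  rows 16-23 [x1,x2,x3,x4=0010]: 11111111  (ones: 8)
  rows 24-31 [x1,x2,x3,x4=0011]: 11111111  (ones: 8)
  rows 32-39 [x1,x2,x3,x4=0100]: 00110011  (ones: 4)
  rows 40-47 [x1,x2,x3,x4=0101]: 11111111  (ones: 8)
  rows 48-55 [x1,x2,x3,x4=0110]: 11111111  (ones: 8)
  rows 56-63 [x1,x2,x3,x4=0111]: 11111111  (ones: 8)
  rows 64-71 [x1,x2,x3,x4=1000]: 11111111  (ones: 8)
  rows 72-79 [x1,x2,x3,x4=1001]: 11111111  (ones: 8)
  rows 80-87 [x1,x2,x3,x4=1010]: 11111111  (ones: 8)
  rows 88-95 [x1,x2,x3,x4=1011]: 11111111  (ones: 8)
  rows 96-103 [x1,x2,x3,x4=1100]: 00110011  (ones: 4)
  rows 104-111 [x1,x2,x3,x4=1101]: 11111111  (ones: 8)
  rows 112-119 [x1,x2,x3,x4=1110]: 11111111  (ones: 8)
  rows 120-127 [x1,x2,x3,x4=1111]: 11111111  (ones: 8)
Count of 1-rows = 8+8+8+8+4+8+8+8+8+8+8+8+4+8+8+8 = 120

120


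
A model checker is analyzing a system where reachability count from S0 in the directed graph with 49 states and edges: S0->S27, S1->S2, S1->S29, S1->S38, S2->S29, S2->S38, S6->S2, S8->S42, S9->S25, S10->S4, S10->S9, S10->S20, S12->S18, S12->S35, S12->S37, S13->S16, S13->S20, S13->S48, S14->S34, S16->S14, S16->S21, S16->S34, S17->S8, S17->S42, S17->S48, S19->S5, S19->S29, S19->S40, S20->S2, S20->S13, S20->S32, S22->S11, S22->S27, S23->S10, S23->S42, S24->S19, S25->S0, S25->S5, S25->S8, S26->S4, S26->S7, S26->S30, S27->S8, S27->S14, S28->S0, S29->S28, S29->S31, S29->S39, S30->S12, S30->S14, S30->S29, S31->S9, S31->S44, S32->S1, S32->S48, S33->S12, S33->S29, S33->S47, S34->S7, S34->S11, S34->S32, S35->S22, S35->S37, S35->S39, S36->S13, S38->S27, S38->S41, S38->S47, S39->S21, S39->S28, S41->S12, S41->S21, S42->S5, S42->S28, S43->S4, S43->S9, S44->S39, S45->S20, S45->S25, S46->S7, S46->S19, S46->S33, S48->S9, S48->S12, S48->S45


BFS from S0:
  layer 0: {S0}
  layer 1: {S27}
  layer 2: {S8, S14}
  layer 3: {S34, S42}
  layer 4: {S5, S7, S11, S28, S32}
  layer 5: {S1, S48}
  layer 6: {S2, S9, S12, S29, S38, S45}
  layer 7: {S18, S20, S25, S31, S35, S37, S39, S41, S47}
  layer 8: {S13, S21, S22, S44}
  layer 9: {S16}
Reachable set: {S0, S1, S2, S5, S7, S8, S9, S11, S12, S13, S14, S16, S18, S20, S21, S22, S25, S27, S28, S29, S31, S32, S34, S35, S37, S38, S39, S41, S42, S44, S45, S47, S48}
Count = 33

33


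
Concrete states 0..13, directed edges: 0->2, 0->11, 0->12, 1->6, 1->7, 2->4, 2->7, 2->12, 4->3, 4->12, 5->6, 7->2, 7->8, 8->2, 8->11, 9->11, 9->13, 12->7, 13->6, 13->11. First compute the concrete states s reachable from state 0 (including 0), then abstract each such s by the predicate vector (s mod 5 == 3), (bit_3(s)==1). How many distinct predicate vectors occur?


BFS from 0:
Concrete reachable: {0, 2, 3, 4, 7, 8, 11, 12}
Abstract via predicates (s mod 5 == 3), (bit_3(s)==1):
  (0,0) <- {0, 2, 4, 7}
  (0,1) <- {11, 12}
  (1,0) <- {3}
  (1,1) <- {8}
Distinct abstract states = 4

4


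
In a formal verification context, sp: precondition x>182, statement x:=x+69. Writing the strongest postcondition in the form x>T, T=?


Formula: sp(P, x:=E) = exists old_x. (x = E[old_x/x]) AND P[old_x/x] (old_x is the value of x before the assignment; eliminate old_x by solving x = E[old_x/x] for old_x)
Step 1: Precondition P: x>182, i.e. old_x > 182
Step 2: Assignment gives x = old_x + 69, so old_x = x - 69
Step 3: Substitute into P: x - 69 > 182
Step 4: Simplify: x > 182+69 = 251

251


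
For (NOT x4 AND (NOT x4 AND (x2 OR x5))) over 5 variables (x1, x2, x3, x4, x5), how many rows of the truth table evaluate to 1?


Formula: (NOT x4 AND (NOT x4 AND (x2 OR x5))) over 5 vars (32 rows)
Evaluate each row (x1, x2, x3, x4, x5 as bits, MSB first):
  row 0 [00000]: (NOT 0 AND (NOT 0 AND (0 OR 0))) -> 0
  row 1 [00001]: (NOT 0 AND (NOT 0 AND (0 OR 1))) -> 1
  row 2 [00010]: (NOT 1 AND (NOT 1 AND (0 OR 0))) -> 0
  row 3 [00011]: (NOT 1 AND (NOT 1 AND (0 OR 1))) -> 0
  row 4 [00100]: (NOT 0 AND (NOT 0 AND (0 OR 0))) -> 0
  row 5 [00101]: (NOT 0 AND (NOT 0 AND (0 OR 1))) -> 1
  row 6 [00110]: (NOT 1 AND (NOT 1 AND (0 OR 0))) -> 0
  row 7 [00111]: (NOT 1 AND (NOT 1 AND (0 OR 1))) -> 0
  row 8 [01000]: (NOT 0 AND (NOT 0 AND (1 OR 0))) -> 1
  row 9 [01001]: (NOT 0 AND (NOT 0 AND (1 OR 1))) -> 1
  row 10 [01010]: (NOT 1 AND (NOT 1 AND (1 OR 0))) -> 0
  row 11 [01011]: (NOT 1 AND (NOT 1 AND (1 OR 1))) -> 0
  row 12 [01100]: (NOT 0 AND (NOT 0 AND (1 OR 0))) -> 1
  row 13 [01101]: (NOT 0 AND (NOT 0 AND (1 OR 1))) -> 1
  row 14 [01110]: (NOT 1 AND (NOT 1 AND (1 OR 0))) -> 0
  row 15 [01111]: (NOT 1 AND (NOT 1 AND (1 OR 1))) -> 0
  row 16 [10000]: (NOT 0 AND (NOT 0 AND (0 OR 0))) -> 0
  row 17 [10001]: (NOT 0 AND (NOT 0 AND (0 OR 1))) -> 1
  row 18 [10010]: (NOT 1 AND (NOT 1 AND (0 OR 0))) -> 0
  row 19 [10011]: (NOT 1 AND (NOT 1 AND (0 OR 1))) -> 0
  row 20 [10100]: (NOT 0 AND (NOT 0 AND (0 OR 0))) -> 0
  row 21 [10101]: (NOT 0 AND (NOT 0 AND (0 OR 1))) -> 1
  row 22 [10110]: (NOT 1 AND (NOT 1 AND (0 OR 0))) -> 0
  row 23 [10111]: (NOT 1 AND (NOT 1 AND (0 OR 1))) -> 0
  row 24 [11000]: (NOT 0 AND (NOT 0 AND (1 OR 0))) -> 1
  row 25 [11001]: (NOT 0 AND (NOT 0 AND (1 OR 1))) -> 1
  row 26 [11010]: (NOT 1 AND (NOT 1 AND (1 OR 0))) -> 0
  row 27 [11011]: (NOT 1 AND (NOT 1 AND (1 OR 1))) -> 0
  row 28 [11100]: (NOT 0 AND (NOT 0 AND (1 OR 0))) -> 1
  row 29 [11101]: (NOT 0 AND (NOT 0 AND (1 OR 1))) -> 1
  row 30 [11110]: (NOT 1 AND (NOT 1 AND (1 OR 0))) -> 0
  row 31 [11111]: (NOT 1 AND (NOT 1 AND (1 OR 1))) -> 0
Full result column, 8 rows per line (x1,x2 fixed per line; x3,x4,x5 runs 000..111 left to right):
  rows 0-7 [x1,x2=00]: 01000100  (ones: 2)
  rows 8-15 [x1,x2=01]: 11001100  (ones: 4)
  rows 16-23 [x1,x2=10]: 01000100  (ones: 2)
  rows 24-31 [x1,x2=11]: 11001100  (ones: 4)
Count of 1-rows = 2+4+2+4 = 12

12


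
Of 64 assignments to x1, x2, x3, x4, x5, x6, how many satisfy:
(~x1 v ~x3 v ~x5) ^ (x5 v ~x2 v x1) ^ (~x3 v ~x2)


CNF with 3 clauses over 6 vars (64 assignments).
An assignment satisfies CNF iff every clause has >=1 true literal.
Check each row (bits = x1,x2,x3,x4,x5,x6; clause T/F shown):
  row 0 [000000]: clauses=TTT -> 1
  row 1 [000001]: clauses=TTT -> 1
  row 2 [000010]: clauses=TTT -> 1
  row 3 [000011]: clauses=TTT -> 1
  row 4 [000100]: clauses=TTT -> 1
  (every remaining row is evaluated the same way; all 64 results are listed next)
Full result column, 8 rows per line (x1,x2,x3 fixed per line; x4,x5,x6 runs 000..111 left to right):
  rows 0-7 [x1,x2,x3=000]: 11111111  (ones: 8)
  rows 8-15 [x1,x2,x3=001]: 11111111  (ones: 8)
  rows 16-23 [x1,x2,x3=010]: 00110011  (ones: 4)
  rows 24-31 [x1,x2,x3=011]: 00000000  (ones: 0)
  rows 32-39 [x1,x2,x3=100]: 11111111  (ones: 8)
  rows 40-47 [x1,x2,x3=101]: 11001100  (ones: 4)
  rows 48-55 [x1,x2,x3=110]: 11111111  (ones: 8)
  rows 56-63 [x1,x2,x3=111]: 00000000  (ones: 0)
Satisfying assignments = 8+8+4+0+8+4+8+0 = 40

40


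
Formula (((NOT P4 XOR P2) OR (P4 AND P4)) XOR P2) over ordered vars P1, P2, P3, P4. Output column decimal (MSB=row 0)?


Formula: (((NOT P4 XOR P2) OR (P4 AND P4)) XOR P2) over P1, P2, P3, P4 (16 rows)
Evaluate each row (bits = P1,P2,P3,P4, MSB first):
  row 0 [0000]: (((NOT 0 XOR 0) OR (0 AND 0)) XOR 0) -> 1
  row 1 [0001]: (((NOT 1 XOR 0) OR (1 AND 1)) XOR 0) -> 1
  row 2 [0010]: (((NOT 0 XOR 0) OR (0 AND 0)) XOR 0) -> 1
  row 3 [0011]: (((NOT 1 XOR 0) OR (1 AND 1)) XOR 0) -> 1
  row 4 [0100]: (((NOT 0 XOR 1) OR (0 AND 0)) XOR 1) -> 1
  row 5 [0101]: (((NOT 1 XOR 1) OR (1 AND 1)) XOR 1) -> 0
  row 6 [0110]: (((NOT 0 XOR 1) OR (0 AND 0)) XOR 1) -> 1
  row 7 [0111]: (((NOT 1 XOR 1) OR (1 AND 1)) XOR 1) -> 0
  row 8 [1000]: (((NOT 0 XOR 0) OR (0 AND 0)) XOR 0) -> 1
  row 9 [1001]: (((NOT 1 XOR 0) OR (1 AND 1)) XOR 0) -> 1
  row 10 [1010]: (((NOT 0 XOR 0) OR (0 AND 0)) XOR 0) -> 1
  row 11 [1011]: (((NOT 1 XOR 0) OR (1 AND 1)) XOR 0) -> 1
  row 12 [1100]: (((NOT 0 XOR 1) OR (0 AND 0)) XOR 1) -> 1
  row 13 [1101]: (((NOT 1 XOR 1) OR (1 AND 1)) XOR 1) -> 0
  row 14 [1110]: (((NOT 0 XOR 1) OR (0 AND 0)) XOR 1) -> 1
  row 15 [1111]: (((NOT 1 XOR 1) OR (1 AND 1)) XOR 1) -> 0
Full result column, 4 rows per line (P1,P2 fixed per line; P3,P4 runs 00..11 left to right):
  rows 0-3 [P1,P2=00]: 1111  = hex F
  rows 4-7 [P1,P2=01]: 1010  = hex A
  rows 8-11 [P1,P2=10]: 1111  = hex F
  rows 12-15 [P1,P2=11]: 1010  = hex A
Output column (row 0 .. row 15) = 1111101011111010
Output column grouped in 4s = 1111 1010 1111 1010 = 0xFAFA
Convert to decimal digit by digit (value = value*16 + digit):
  F -> 15
  15*16 + 10 (A) = 250
  250*16 + 15 (F) = 4015
  4015*16 + 10 (A) = 64250
Decimal = 64250

64250


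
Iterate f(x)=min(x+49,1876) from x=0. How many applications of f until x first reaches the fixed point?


Step 1: x=0, cap=1876, increment=49
Step 2: x grows by 49 each step until capped at 1876; fixed point is x=1876
Step 3: iterations = ceil(1876/49) = 39

39


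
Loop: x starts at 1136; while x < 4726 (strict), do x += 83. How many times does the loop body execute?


Step 1: x goes from 1136 toward 4726 by 83; the body runs while x<4726, so iterations = ceil((bound-start)/step)
Step 2: Distance=3590
Step 3: ceil(3590/83)=44

44


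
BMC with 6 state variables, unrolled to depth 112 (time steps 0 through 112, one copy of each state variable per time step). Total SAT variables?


BMC unrolls to depth k, creating one copy of each state var for steps 0..k.
Step count = 112 + 1 = 113 (steps 0 through 112)
Vars per step = 6
Total = 6 * 113 = 678

678


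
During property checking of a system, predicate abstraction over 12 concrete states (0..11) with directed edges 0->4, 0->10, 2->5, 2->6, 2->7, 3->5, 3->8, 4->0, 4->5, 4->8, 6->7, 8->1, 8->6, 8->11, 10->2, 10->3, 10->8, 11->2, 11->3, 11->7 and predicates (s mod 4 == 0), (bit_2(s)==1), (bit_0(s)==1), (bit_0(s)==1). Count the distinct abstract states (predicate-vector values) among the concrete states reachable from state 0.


BFS from 0:
Concrete reachable: {0, 1, 2, 3, 4, 5, 6, 7, 8, 10, 11}
Abstract via predicates (s mod 4 == 0), (bit_2(s)==1), (bit_0(s)==1), (bit_0(s)==1):
  (0,0,0,0) <- {2, 10}
  (0,0,1,1) <- {1, 3, 11}
  (0,1,0,0) <- {6}
  (0,1,1,1) <- {5, 7}
  (1,0,0,0) <- {0, 8}
  (1,1,0,0) <- {4}
Distinct abstract states = 6

6


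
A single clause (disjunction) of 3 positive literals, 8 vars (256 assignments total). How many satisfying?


Step 1: Total=2^8=256
Step 2: Unsat when all 3 false: 2^5=32
Step 3: Sat=256-32=224

224


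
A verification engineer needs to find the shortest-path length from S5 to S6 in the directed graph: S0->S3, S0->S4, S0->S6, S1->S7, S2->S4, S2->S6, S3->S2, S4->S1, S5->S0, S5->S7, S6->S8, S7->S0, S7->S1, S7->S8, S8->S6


BFS layer-by-layer from S5:
  dist 0: {S5}
  dist 1: {S0, S7}
  dist 2: {S1, S3, S4, S6, S8}
  -> S6 reached at distance 2
Shortest path length = 2

2


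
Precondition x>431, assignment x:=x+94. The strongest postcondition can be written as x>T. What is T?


Formula: sp(P, x:=E) = exists old_x. (x = E[old_x/x]) AND P[old_x/x] (old_x is the value of x before the assignment; eliminate old_x by solving x = E[old_x/x] for old_x)
Step 1: Precondition P: x>431, i.e. old_x > 431
Step 2: Assignment gives x = old_x + 94, so old_x = x - 94
Step 3: Substitute into P: x - 94 > 431
Step 4: Simplify: x > 431+94 = 525

525


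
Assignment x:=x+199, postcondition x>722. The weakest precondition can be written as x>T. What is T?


Formula: wp(x:=E, P) = P[E/x] (substitute E for x in postcondition)
Step 1: Postcondition: x>722
Step 2: Substitute x+199 for x: x+199>722
Step 3: Solve for x: x > 722-199 = 523

523


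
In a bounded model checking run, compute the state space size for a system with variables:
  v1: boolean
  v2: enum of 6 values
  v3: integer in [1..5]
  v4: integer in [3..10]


State space = product of domain sizes of all variables.
Domain sizes:
  v1 (boolean): 2
  v2 (enum of 6 values): 6
  v3 (integer in [1..5]): 5
  v4 (integer in [3..10]): 8
Product = 2 * 6 * 5 * 8 = 480

480


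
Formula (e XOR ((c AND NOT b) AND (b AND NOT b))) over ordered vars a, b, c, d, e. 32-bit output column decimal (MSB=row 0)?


Formula: (e XOR ((c AND NOT b) AND (b AND NOT b))) over a, b, c, d, e (32 rows)
Evaluate each row (bits = a,b,c,d,e, MSB first):
  row 0 [00000]: (0 XOR ((0 AND NOT 0) AND (0 AND NOT 0))) -> 0
  row 1 [00001]: (1 XOR ((0 AND NOT 0) AND (0 AND NOT 0))) -> 1
  row 2 [00010]: (0 XOR ((0 AND NOT 0) AND (0 AND NOT 0))) -> 0
  row 3 [00011]: (1 XOR ((0 AND NOT 0) AND (0 AND NOT 0))) -> 1
  row 4 [00100]: (0 XOR ((1 AND NOT 0) AND (0 AND NOT 0))) -> 0
  row 5 [00101]: (1 XOR ((1 AND NOT 0) AND (0 AND NOT 0))) -> 1
  row 6 [00110]: (0 XOR ((1 AND NOT 0) AND (0 AND NOT 0))) -> 0
  row 7 [00111]: (1 XOR ((1 AND NOT 0) AND (0 AND NOT 0))) -> 1
  row 8 [01000]: (0 XOR ((0 AND NOT 1) AND (1 AND NOT 1))) -> 0
  row 9 [01001]: (1 XOR ((0 AND NOT 1) AND (1 AND NOT 1))) -> 1
  row 10 [01010]: (0 XOR ((0 AND NOT 1) AND (1 AND NOT 1))) -> 0
  row 11 [01011]: (1 XOR ((0 AND NOT 1) AND (1 AND NOT 1))) -> 1
  row 12 [01100]: (0 XOR ((1 AND NOT 1) AND (1 AND NOT 1))) -> 0
  row 13 [01101]: (1 XOR ((1 AND NOT 1) AND (1 AND NOT 1))) -> 1
  row 14 [01110]: (0 XOR ((1 AND NOT 1) AND (1 AND NOT 1))) -> 0
  row 15 [01111]: (1 XOR ((1 AND NOT 1) AND (1 AND NOT 1))) -> 1
  row 16 [10000]: (0 XOR ((0 AND NOT 0) AND (0 AND NOT 0))) -> 0
  row 17 [10001]: (1 XOR ((0 AND NOT 0) AND (0 AND NOT 0))) -> 1
  row 18 [10010]: (0 XOR ((0 AND NOT 0) AND (0 AND NOT 0))) -> 0
  row 19 [10011]: (1 XOR ((0 AND NOT 0) AND (0 AND NOT 0))) -> 1
  row 20 [10100]: (0 XOR ((1 AND NOT 0) AND (0 AND NOT 0))) -> 0
  row 21 [10101]: (1 XOR ((1 AND NOT 0) AND (0 AND NOT 0))) -> 1
  row 22 [10110]: (0 XOR ((1 AND NOT 0) AND (0 AND NOT 0))) -> 0
  row 23 [10111]: (1 XOR ((1 AND NOT 0) AND (0 AND NOT 0))) -> 1
  row 24 [11000]: (0 XOR ((0 AND NOT 1) AND (1 AND NOT 1))) -> 0
  row 25 [11001]: (1 XOR ((0 AND NOT 1) AND (1 AND NOT 1))) -> 1
  row 26 [11010]: (0 XOR ((0 AND NOT 1) AND (1 AND NOT 1))) -> 0
  row 27 [11011]: (1 XOR ((0 AND NOT 1) AND (1 AND NOT 1))) -> 1
  row 28 [11100]: (0 XOR ((1 AND NOT 1) AND (1 AND NOT 1))) -> 0
  row 29 [11101]: (1 XOR ((1 AND NOT 1) AND (1 AND NOT 1))) -> 1
  row 30 [11110]: (0 XOR ((1 AND NOT 1) AND (1 AND NOT 1))) -> 0
  row 31 [11111]: (1 XOR ((1 AND NOT 1) AND (1 AND NOT 1))) -> 1
Full result column, 4 rows per line (a,b,c fixed per line; d,e runs 00..11 left to right):
  rows 0-3 [a,b,c=000]: 0101  = hex 5
  rows 4-7 [a,b,c=001]: 0101  = hex 5
  rows 8-11 [a,b,c=010]: 0101  = hex 5
  rows 12-15 [a,b,c=011]: 0101  = hex 5
  rows 16-19 [a,b,c=100]: 0101  = hex 5
  rows 20-23 [a,b,c=101]: 0101  = hex 5
  rows 24-27 [a,b,c=110]: 0101  = hex 5
  rows 28-31 [a,b,c=111]: 0101  = hex 5
Output column (row 0 .. row 31) = 01010101010101010101010101010101
Output column grouped in 4s = 0101 0101 0101 0101 0101 0101 0101 0101 = 0x55555555
Convert to decimal digit by digit (value = value*16 + digit):
  5 -> 5
  5*16 + 5 = 85
  85*16 + 5 = 1365
  1365*16 + 5 = 21845
  21845*16 + 5 = 349525
  349525*16 + 5 = 5592405
  5592405*16 + 5 = 89478485
  89478485*16 + 5 = 1431655765
Decimal = 1431655765

1431655765
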